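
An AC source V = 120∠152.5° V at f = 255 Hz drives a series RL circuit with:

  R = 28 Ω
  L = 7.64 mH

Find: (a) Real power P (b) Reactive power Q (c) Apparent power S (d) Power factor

Step 1 — Angular frequency: ω = 2π·f = 2π·255 = 1602 rad/s.
Step 2 — Component impedances:
  R: Z = R = 28 Ω
  L: Z = jωL = j·1602·0.00764 = 0 + j12.24 Ω
Step 3 — Series combination: Z_total = R + L = 28 + j12.24 Ω = 30.56∠23.6° Ω.
Step 4 — Source phasor: V = 120∠152.5° V = -106.4 + j55.41 V.
Step 5 — Current: I = V / Z = -2.465 + j3.057 A = 3.927∠128.9° A.
Step 6 — Complex power: S = V·I* = 431.8 + j188.8 VA.
Step 7 — Real power: P = Re(S) = 431.8 W.
Step 8 — Reactive power: Q = Im(S) = 188.8 VAR.
Step 9 — Apparent power: |S| = 471.2 VA.
Step 10 — Power factor: PF = P/|S| = 0.9163 (lagging).

(a) P = 431.8 W  (b) Q = 188.8 VAR  (c) S = 471.2 VA  (d) PF = 0.9163 (lagging)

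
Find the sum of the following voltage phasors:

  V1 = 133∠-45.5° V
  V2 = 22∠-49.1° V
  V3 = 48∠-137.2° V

Step 1 — Convert each phasor to rectangular form:
  V1 = 133·(cos(-45.5°) + j·sin(-45.5°)) = 93.22 - j94.86 V
  V2 = 22·(cos(-49.1°) + j·sin(-49.1°)) = 14.4 - j16.63 V
  V3 = 48·(cos(-137.2°) + j·sin(-137.2°)) = -35.22 - j32.61 V
Step 2 — Sum components: V_total = 72.41 - j144.1 V.
Step 3 — Convert to polar: |V_total| = 161.3 V, ∠V_total = -63.3°.

V_total = 161.3∠-63.3° V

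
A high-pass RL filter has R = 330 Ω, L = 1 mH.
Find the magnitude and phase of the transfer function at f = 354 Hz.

Step 1 — Angular frequency: ω = 2π·354 = 2224 rad/s.
Step 2 — Transfer function: H(jω) = jωL/(R + jωL).
Step 3 — Numerator jωL = j·2.224; denominator R + jωL = 330 + j2.224.
Step 4 — H = 4.543e-05 + j0.00674.
Step 5 — Magnitude: |H| = 0.00674 (-43.4 dB); phase: φ = 89.6°.

|H| = 0.00674 (-43.4 dB), φ = 89.6°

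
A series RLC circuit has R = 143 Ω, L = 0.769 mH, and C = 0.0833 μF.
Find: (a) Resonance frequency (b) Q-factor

Step 1 — Resonance condition Im(Z)=0 gives ω₀ = 1/√(LC).
Step 2 — ω₀ = 1/√(0.000769·8.33e-08) = 1.249e+05 rad/s.
Step 3 — f₀ = ω₀/(2π) = 1.989e+04 Hz.
Step 4 — Series Q: Q = ω₀L/R = 1.249e+05·0.000769/143 = 0.6719.

(a) f₀ = 1.989e+04 Hz  (b) Q = 0.6719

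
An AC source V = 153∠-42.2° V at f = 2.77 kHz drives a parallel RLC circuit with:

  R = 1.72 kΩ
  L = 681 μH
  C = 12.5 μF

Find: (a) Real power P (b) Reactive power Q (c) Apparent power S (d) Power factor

Step 1 — Angular frequency: ω = 2π·f = 2π·2770 = 1.74e+04 rad/s.
Step 2 — Component impedances:
  R: Z = R = 1720 Ω
  L: Z = jωL = j·1.74e+04·0.000681 = 0 + j11.85 Ω
  C: Z = 1/(jωC) = -j/(ω·C) = 0 - j4.597 Ω
Step 3 — Parallel combination: 1/Z_total = 1/R + 1/L + 1/C; Z_total = 0.03278 - j7.508 Ω = 7.508∠-89.7° Ω.
Step 4 — Source phasor: V = 153∠-42.2° V = 113.3 - j102.8 V.
Step 5 — Current: I = V / Z = 13.75 + j15.04 A = 20.38∠47.5° A.
Step 6 — Complex power: S = V·I* = 13.61 - j3118 VA.
Step 7 — Real power: P = Re(S) = 13.61 W.
Step 8 — Reactive power: Q = Im(S) = -3118 VAR.
Step 9 — Apparent power: |S| = 3118 VA.
Step 10 — Power factor: PF = P/|S| = 0.004365 (leading).

(a) P = 13.61 W  (b) Q = -3118 VAR  (c) S = 3118 VA  (d) PF = 0.004365 (leading)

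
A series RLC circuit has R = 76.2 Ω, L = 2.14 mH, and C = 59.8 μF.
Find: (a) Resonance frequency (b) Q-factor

Step 1 — Resonance condition Im(Z)=0 gives ω₀ = 1/√(LC).
Step 2 — ω₀ = 1/√(0.00214·5.98e-05) = 2795 rad/s.
Step 3 — f₀ = ω₀/(2π) = 444.9 Hz.
Step 4 — Series Q: Q = ω₀L/R = 2795·0.00214/76.2 = 0.07851.

(a) f₀ = 444.9 Hz  (b) Q = 0.07851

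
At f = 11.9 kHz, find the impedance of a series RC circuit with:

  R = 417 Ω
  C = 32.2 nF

Step 1 — Angular frequency: ω = 2π·f = 2π·1.19e+04 = 7.477e+04 rad/s.
Step 2 — Component impedances:
  R: Z = R = 417 Ω
  C: Z = 1/(jωC) = -j/(ω·C) = 0 - j415.4 Ω
Step 3 — Series combination: Z_total = R + C = 417 - j415.4 Ω = 588.6∠-44.9° Ω.

Z = 417 - j415.4 Ω = 588.6∠-44.9° Ω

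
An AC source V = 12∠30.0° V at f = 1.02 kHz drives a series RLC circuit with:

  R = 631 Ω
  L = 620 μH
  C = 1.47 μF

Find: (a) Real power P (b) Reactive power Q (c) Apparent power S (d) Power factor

Step 1 — Angular frequency: ω = 2π·f = 2π·1020 = 6409 rad/s.
Step 2 — Component impedances:
  R: Z = R = 631 Ω
  L: Z = jωL = j·6409·0.00062 = 0 + j3.973 Ω
  C: Z = 1/(jωC) = -j/(ω·C) = 0 - j106.1 Ω
Step 3 — Series combination: Z_total = R + L + C = 631 - j102.2 Ω = 639.2∠-9.2° Ω.
Step 4 — Source phasor: V = 12∠30.0° V = 10.39 + j6 V.
Step 5 — Current: I = V / Z = 0.01455 + j0.01186 A = 0.01877∠39.2° A.
Step 6 — Complex power: S = V·I* = 0.2224 - j0.03601 VA.
Step 7 — Real power: P = Re(S) = 0.2224 W.
Step 8 — Reactive power: Q = Im(S) = -0.03601 VAR.
Step 9 — Apparent power: |S| = 0.2253 VA.
Step 10 — Power factor: PF = P/|S| = 0.9871 (leading).

(a) P = 0.2224 W  (b) Q = -0.03601 VAR  (c) S = 0.2253 VA  (d) PF = 0.9871 (leading)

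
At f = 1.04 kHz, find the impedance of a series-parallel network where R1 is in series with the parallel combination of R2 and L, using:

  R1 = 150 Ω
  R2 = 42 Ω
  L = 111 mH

Step 1 — Angular frequency: ω = 2π·f = 2π·1040 = 6535 rad/s.
Step 2 — Component impedances:
  R1: Z = R = 150 Ω
  R2: Z = R = 42 Ω
  L: Z = jωL = j·6535·0.111 = 0 + j725.3 Ω
Step 3 — Parallel branch: R2 || L = 1/(1/R2 + 1/L) = 41.86 + j2.424 Ω.
Step 4 — Series with R1: Z_total = R1 + (R2 || L) = 191.9 + j2.424 Ω = 191.9∠0.7° Ω.

Z = 191.9 + j2.424 Ω = 191.9∠0.7° Ω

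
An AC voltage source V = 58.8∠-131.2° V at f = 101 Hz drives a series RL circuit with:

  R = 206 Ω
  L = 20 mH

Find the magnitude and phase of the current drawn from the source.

Step 1 — Angular frequency: ω = 2π·f = 2π·101 = 634.6 rad/s.
Step 2 — Component impedances:
  R: Z = R = 206 Ω
  L: Z = jωL = j·634.6·0.02 = 0 + j12.69 Ω
Step 3 — Series combination: Z_total = R + L = 206 + j12.69 Ω = 206.4∠3.5° Ω.
Step 4 — Source phasor: V = 58.8∠-131.2° V = -38.73 - j44.24 V.
Step 5 — Ohm's law: I = V / Z_total = (-38.73 - j44.24) / (206 + j12.69) = -0.2005 - j0.2024 A.
Step 6 — Convert to polar: |I| = 0.2849 A, ∠I = -134.7°.

I = 0.2849∠-134.7° A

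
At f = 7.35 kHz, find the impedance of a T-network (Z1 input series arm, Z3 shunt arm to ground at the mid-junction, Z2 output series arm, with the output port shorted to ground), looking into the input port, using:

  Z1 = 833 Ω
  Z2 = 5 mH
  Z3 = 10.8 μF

Step 1 — Angular frequency: ω = 2π·f = 2π·7350 = 4.618e+04 rad/s.
Step 2 — Component impedances:
  Z1: Z = R = 833 Ω
  Z2: Z = jωL = j·4.618e+04·0.005 = 0 + j230.9 Ω
  Z3: Z = 1/(jωC) = -j/(ω·C) = 0 - j2.005 Ω
Step 3 — With the output port shorted to ground, the output series arm Z2 runs from the junction to ground; the shunt arm Z3 also runs from the junction to ground. They appear in parallel: Z3 || Z2 = 0 - j2.023 Ω.
Step 4 — Series with input arm Z1: Z_in = Z1 + (Z3 || Z2) = 833 - j2.023 Ω = 833∠-0.1° Ω.

Z = 833 - j2.023 Ω = 833∠-0.1° Ω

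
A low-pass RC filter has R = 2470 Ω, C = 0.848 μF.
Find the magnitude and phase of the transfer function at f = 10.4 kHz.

Step 1 — Angular frequency: ω = 2π·1.04e+04 = 6.535e+04 rad/s.
Step 2 — Transfer function: H(jω) = 1/(1 + jωRC).
Step 3 — Denominator: 1 + jωRC = 1 + j·6.535e+04·2470·8.48e-07 = 1 + j136.9.
Step 4 — H = 5.338e-05 - j0.007306.
Step 5 — Magnitude: |H| = 0.007306 (-42.7 dB); phase: φ = -89.6°.

|H| = 0.007306 (-42.7 dB), φ = -89.6°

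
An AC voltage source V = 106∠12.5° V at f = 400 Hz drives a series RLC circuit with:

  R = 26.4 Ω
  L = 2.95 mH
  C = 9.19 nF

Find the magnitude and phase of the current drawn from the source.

Step 1 — Angular frequency: ω = 2π·f = 2π·400 = 2513 rad/s.
Step 2 — Component impedances:
  R: Z = R = 26.4 Ω
  L: Z = jωL = j·2513·0.00295 = 0 + j7.414 Ω
  C: Z = 1/(jωC) = -j/(ω·C) = 0 - j4.33e+04 Ω
Step 3 — Series combination: Z_total = R + L + C = 26.4 - j4.329e+04 Ω = 4.329e+04∠-90.0° Ω.
Step 4 — Source phasor: V = 106∠12.5° V = 103.5 + j22.94 V.
Step 5 — Ohm's law: I = V / Z_total = (103.5 + j22.94) / (26.4 - j4.329e+04) = -0.0005285 + j0.002391 A.
Step 6 — Convert to polar: |I| = 0.002449 A, ∠I = 102.5°.

I = 0.002449∠102.5° A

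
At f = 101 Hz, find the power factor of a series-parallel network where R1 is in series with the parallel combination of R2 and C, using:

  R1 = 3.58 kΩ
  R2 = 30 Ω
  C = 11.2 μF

Step 1 — Angular frequency: ω = 2π·f = 2π·101 = 634.6 rad/s.
Step 2 — Component impedances:
  R1: Z = R = 3580 Ω
  R2: Z = R = 30 Ω
  C: Z = 1/(jωC) = -j/(ω·C) = 0 - j140.7 Ω
Step 3 — Parallel branch: R2 || C = 1/(1/R2 + 1/C) = 28.7 - j6.119 Ω.
Step 4 — Series with R1: Z_total = R1 + (R2 || C) = 3609 - j6.119 Ω = 3609∠-0.1° Ω.
Step 5 — Power factor: PF = cos(φ) = Re(Z)/|Z| = 3609/3609 = 1.
Step 6 — Type: Im(Z) = -6.119 ⇒ leading (phase φ = -0.1°).

PF = 1 (leading, φ = -0.1°)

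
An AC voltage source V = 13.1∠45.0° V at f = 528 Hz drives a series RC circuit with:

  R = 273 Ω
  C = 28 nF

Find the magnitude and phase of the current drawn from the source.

Step 1 — Angular frequency: ω = 2π·f = 2π·528 = 3318 rad/s.
Step 2 — Component impedances:
  R: Z = R = 273 Ω
  C: Z = 1/(jωC) = -j/(ω·C) = 0 - j1.077e+04 Ω
Step 3 — Series combination: Z_total = R + C = 273 - j1.077e+04 Ω = 1.077e+04∠-88.5° Ω.
Step 4 — Source phasor: V = 13.1∠45.0° V = 9.263 + j9.263 V.
Step 5 — Ohm's law: I = V / Z_total = (9.263 + j9.263) / (273 - j1.077e+04) = -0.0008381 + j0.0008817 A.
Step 6 — Convert to polar: |I| = 0.001216 A, ∠I = 133.5°.

I = 0.001216∠133.5° A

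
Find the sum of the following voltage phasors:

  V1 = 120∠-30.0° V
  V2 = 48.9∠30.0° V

Step 1 — Convert each phasor to rectangular form:
  V1 = 120·(cos(-30.0°) + j·sin(-30.0°)) = 103.9 - j60 V
  V2 = 48.9·(cos(30.0°) + j·sin(30.0°)) = 42.35 + j24.45 V
Step 2 — Sum components: V_total = 146.3 - j35.55 V.
Step 3 — Convert to polar: |V_total| = 150.5 V, ∠V_total = -13.7°.

V_total = 150.5∠-13.7° V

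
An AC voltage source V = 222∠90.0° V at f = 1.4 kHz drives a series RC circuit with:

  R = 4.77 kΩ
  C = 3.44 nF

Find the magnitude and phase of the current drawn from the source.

Step 1 — Angular frequency: ω = 2π·f = 2π·1400 = 8796 rad/s.
Step 2 — Component impedances:
  R: Z = R = 4770 Ω
  C: Z = 1/(jωC) = -j/(ω·C) = 0 - j3.305e+04 Ω
Step 3 — Series combination: Z_total = R + C = 4770 - j3.305e+04 Ω = 3.339e+04∠-81.8° Ω.
Step 4 — Source phasor: V = 222∠90.0° V = 0 + j222 V.
Step 5 — Ohm's law: I = V / Z_total = (0 + j222) / (4770 - j3.305e+04) = -0.006581 + j0.0009498 A.
Step 6 — Convert to polar: |I| = 0.006649 A, ∠I = 171.8°.

I = 0.006649∠171.8° A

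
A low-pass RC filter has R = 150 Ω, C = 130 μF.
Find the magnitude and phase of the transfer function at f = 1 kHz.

Step 1 — Angular frequency: ω = 2π·1000 = 6283 rad/s.
Step 2 — Transfer function: H(jω) = 1/(1 + jωRC).
Step 3 — Denominator: 1 + jωRC = 1 + j·6283·150·0.00013 = 1 + j122.5.
Step 4 — H = 6.661e-05 - j0.008161.
Step 5 — Magnitude: |H| = 0.008162 (-41.8 dB); phase: φ = -89.5°.

|H| = 0.008162 (-41.8 dB), φ = -89.5°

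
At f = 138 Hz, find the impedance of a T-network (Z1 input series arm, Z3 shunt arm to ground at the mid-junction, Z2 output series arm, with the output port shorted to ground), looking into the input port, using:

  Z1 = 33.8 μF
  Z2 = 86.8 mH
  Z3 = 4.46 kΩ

Step 1 — Angular frequency: ω = 2π·f = 2π·138 = 867.1 rad/s.
Step 2 — Component impedances:
  Z1: Z = 1/(jωC) = -j/(ω·C) = 0 - j34.12 Ω
  Z2: Z = jωL = j·867.1·0.0868 = 0 + j75.26 Ω
  Z3: Z = R = 4460 Ω
Step 3 — With the output port shorted to ground, the output series arm Z2 runs from the junction to ground; the shunt arm Z3 also runs from the junction to ground. They appear in parallel: Z3 || Z2 = 1.27 + j75.24 Ω.
Step 4 — Series with input arm Z1: Z_in = Z1 + (Z3 || Z2) = 1.27 + j41.12 Ω = 41.14∠88.2° Ω.

Z = 1.27 + j41.12 Ω = 41.14∠88.2° Ω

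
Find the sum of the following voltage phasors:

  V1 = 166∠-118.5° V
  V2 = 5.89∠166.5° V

Step 1 — Convert each phasor to rectangular form:
  V1 = 166·(cos(-118.5°) + j·sin(-118.5°)) = -79.21 - j145.9 V
  V2 = 5.89·(cos(166.5°) + j·sin(166.5°)) = -5.727 + j1.375 V
Step 2 — Sum components: V_total = -84.94 - j144.5 V.
Step 3 — Convert to polar: |V_total| = 167.6 V, ∠V_total = -120.4°.

V_total = 167.6∠-120.4° V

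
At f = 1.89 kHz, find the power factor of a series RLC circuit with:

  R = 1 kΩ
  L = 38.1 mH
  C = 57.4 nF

Step 1 — Angular frequency: ω = 2π·f = 2π·1890 = 1.188e+04 rad/s.
Step 2 — Component impedances:
  R: Z = R = 1000 Ω
  L: Z = jωL = j·1.188e+04·0.0381 = 0 + j452.4 Ω
  C: Z = 1/(jωC) = -j/(ω·C) = 0 - j1467 Ω
Step 3 — Series combination: Z_total = R + L + C = 1000 - j1015 Ω = 1425∠-45.4° Ω.
Step 4 — Power factor: PF = cos(φ) = Re(Z)/|Z| = 1000/1424.6 = 0.702.
Step 5 — Type: Im(Z) = -1015 ⇒ leading (phase φ = -45.4°).

PF = 0.702 (leading, φ = -45.4°)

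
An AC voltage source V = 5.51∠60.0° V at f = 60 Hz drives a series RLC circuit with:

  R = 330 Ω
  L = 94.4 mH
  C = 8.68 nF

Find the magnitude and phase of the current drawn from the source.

Step 1 — Angular frequency: ω = 2π·f = 2π·60 = 377 rad/s.
Step 2 — Component impedances:
  R: Z = R = 330 Ω
  L: Z = jωL = j·377·0.0944 = 0 + j35.59 Ω
  C: Z = 1/(jωC) = -j/(ω·C) = 0 - j3.056e+05 Ω
Step 3 — Series combination: Z_total = R + L + C = 330 - j3.056e+05 Ω = 3.056e+05∠-89.9° Ω.
Step 4 — Source phasor: V = 5.51∠60.0° V = 2.755 + j4.772 V.
Step 5 — Ohm's law: I = V / Z_total = (2.755 + j4.772) / (330 - j3.056e+05) = -1.561e-05 + j9.033e-06 A.
Step 6 — Convert to polar: |I| = 1.803e-05 A, ∠I = 149.9°.

I = 1.803e-05∠149.9° A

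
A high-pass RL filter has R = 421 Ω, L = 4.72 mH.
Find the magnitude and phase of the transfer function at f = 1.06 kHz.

Step 1 — Angular frequency: ω = 2π·1060 = 6660 rad/s.
Step 2 — Transfer function: H(jω) = jωL/(R + jωL).
Step 3 — Numerator jωL = j·31.44; denominator R + jωL = 421 + j31.44.
Step 4 — H = 0.005545 + j0.07426.
Step 5 — Magnitude: |H| = 0.07446 (-22.6 dB); phase: φ = 85.7°.

|H| = 0.07446 (-22.6 dB), φ = 85.7°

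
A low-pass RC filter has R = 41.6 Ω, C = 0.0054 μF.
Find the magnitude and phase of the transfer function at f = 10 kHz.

Step 1 — Angular frequency: ω = 2π·1e+04 = 6.283e+04 rad/s.
Step 2 — Transfer function: H(jω) = 1/(1 + jωRC).
Step 3 — Denominator: 1 + jωRC = 1 + j·6.283e+04·41.6·5.4e-09 = 1 + j0.01411.
Step 4 — H = 0.9998 - j0.01411.
Step 5 — Magnitude: |H| = 0.9999 (-0.0 dB); phase: φ = -0.8°.

|H| = 0.9999 (-0.0 dB), φ = -0.8°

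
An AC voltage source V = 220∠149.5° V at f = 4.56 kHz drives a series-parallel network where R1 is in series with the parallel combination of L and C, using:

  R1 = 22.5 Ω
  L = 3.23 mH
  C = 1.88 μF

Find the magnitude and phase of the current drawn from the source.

Step 1 — Angular frequency: ω = 2π·f = 2π·4560 = 2.865e+04 rad/s.
Step 2 — Component impedances:
  R1: Z = R = 22.5 Ω
  L: Z = jωL = j·2.865e+04·0.00323 = 0 + j92.54 Ω
  C: Z = 1/(jωC) = -j/(ω·C) = 0 - j18.57 Ω
Step 3 — Parallel branch: L || C = 1/(1/L + 1/C) = 0 - j23.22 Ω.
Step 4 — Series with R1: Z_total = R1 + (L || C) = 22.5 - j23.22 Ω = 32.34∠-45.9° Ω.
Step 5 — Source phasor: V = 220∠149.5° V = -189.6 + j111.7 V.
Step 6 — Ohm's law: I = V / Z_total = (-189.6 + j111.7) / (22.5 - j23.22) = -6.559 - j1.808 A.
Step 7 — Convert to polar: |I| = 6.804 A, ∠I = -164.6°.

I = 6.804∠-164.6° A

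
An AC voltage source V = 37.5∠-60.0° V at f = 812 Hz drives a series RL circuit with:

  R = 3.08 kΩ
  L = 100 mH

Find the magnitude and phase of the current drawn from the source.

Step 1 — Angular frequency: ω = 2π·f = 2π·812 = 5102 rad/s.
Step 2 — Component impedances:
  R: Z = R = 3080 Ω
  L: Z = jωL = j·5102·0.1 = 0 + j510.2 Ω
Step 3 — Series combination: Z_total = R + L = 3080 + j510.2 Ω = 3122∠9.4° Ω.
Step 4 — Source phasor: V = 37.5∠-60.0° V = 18.75 - j32.48 V.
Step 5 — Ohm's law: I = V / Z_total = (18.75 - j32.48) / (3080 + j510.2) = 0.004225 - j0.01124 A.
Step 6 — Convert to polar: |I| = 0.01201 A, ∠I = -69.4°.

I = 0.01201∠-69.4° A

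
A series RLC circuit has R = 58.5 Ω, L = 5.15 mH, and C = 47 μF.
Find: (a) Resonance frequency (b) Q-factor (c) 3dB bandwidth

Step 1 — Resonance: ω₀ = 1/√(LC) = 1/√(0.00515·4.7e-05) = 2033 rad/s.
Step 2 — f₀ = ω₀/(2π) = 323.5 Hz.
Step 3 — Series Q: Q = ω₀L/R = 2033·0.00515/58.5 = 0.1789.
Step 4 — Bandwidth: Δω = ω₀/Q = 1.136e+04 rad/s; BW = Δω/(2π) = 1808 Hz.

(a) f₀ = 323.5 Hz  (b) Q = 0.1789  (c) BW = 1808 Hz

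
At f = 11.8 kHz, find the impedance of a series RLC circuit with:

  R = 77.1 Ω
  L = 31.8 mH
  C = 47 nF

Step 1 — Angular frequency: ω = 2π·f = 2π·1.18e+04 = 7.414e+04 rad/s.
Step 2 — Component impedances:
  R: Z = R = 77.1 Ω
  L: Z = jωL = j·7.414e+04·0.0318 = 0 + j2358 Ω
  C: Z = 1/(jωC) = -j/(ω·C) = 0 - j287 Ω
Step 3 — Series combination: Z_total = R + L + C = 77.1 + j2071 Ω = 2072∠87.9° Ω.

Z = 77.1 + j2071 Ω = 2072∠87.9° Ω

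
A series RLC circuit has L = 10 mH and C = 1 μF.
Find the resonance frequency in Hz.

Step 1 — Resonance condition Im(Z)=0 gives ω₀ = 1/√(LC).
Step 2 — ω₀ = 1/√(0.01·1e-06) = 1e+04 rad/s.
Step 3 — f₀ = ω₀/(2π) = 1592 Hz.

f₀ = 1592 Hz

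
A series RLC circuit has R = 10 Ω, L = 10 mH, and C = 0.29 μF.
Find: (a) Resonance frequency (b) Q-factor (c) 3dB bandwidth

Step 1 — Resonance condition Im(Z)=0 gives ω₀ = 1/√(LC).
Step 2 — ω₀ = 1/√(0.01·2.9e-07) = 1.857e+04 rad/s.
Step 3 — f₀ = ω₀/(2π) = 2955 Hz.
Step 4 — Series Q: Q = ω₀L/R = 1.857e+04·0.01/10 = 18.57.
Step 5 — 3dB bandwidth: Δω = ω₀/Q = 1000 rad/s; BW = Δω/(2π) = 159.2 Hz.

(a) f₀ = 2955 Hz  (b) Q = 18.57  (c) BW = 159.2 Hz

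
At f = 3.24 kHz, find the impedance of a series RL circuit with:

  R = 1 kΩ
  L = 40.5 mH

Step 1 — Angular frequency: ω = 2π·f = 2π·3240 = 2.036e+04 rad/s.
Step 2 — Component impedances:
  R: Z = R = 1000 Ω
  L: Z = jωL = j·2.036e+04·0.0405 = 0 + j824.5 Ω
Step 3 — Series combination: Z_total = R + L = 1000 + j824.5 Ω = 1296∠39.5° Ω.

Z = 1000 + j824.5 Ω = 1296∠39.5° Ω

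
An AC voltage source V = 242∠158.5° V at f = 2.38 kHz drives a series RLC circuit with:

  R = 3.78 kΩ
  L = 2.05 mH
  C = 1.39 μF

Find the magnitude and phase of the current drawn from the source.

Step 1 — Angular frequency: ω = 2π·f = 2π·2380 = 1.495e+04 rad/s.
Step 2 — Component impedances:
  R: Z = R = 3780 Ω
  L: Z = jωL = j·1.495e+04·0.00205 = 0 + j30.66 Ω
  C: Z = 1/(jωC) = -j/(ω·C) = 0 - j48.11 Ω
Step 3 — Series combination: Z_total = R + L + C = 3780 - j17.45 Ω = 3780∠-0.3° Ω.
Step 4 — Source phasor: V = 242∠158.5° V = -225.2 + j88.69 V.
Step 5 — Ohm's law: I = V / Z_total = (-225.2 + j88.69) / (3780 - j17.45) = -0.05967 + j0.02319 A.
Step 6 — Convert to polar: |I| = 0.06402 A, ∠I = 158.8°.

I = 0.06402∠158.8° A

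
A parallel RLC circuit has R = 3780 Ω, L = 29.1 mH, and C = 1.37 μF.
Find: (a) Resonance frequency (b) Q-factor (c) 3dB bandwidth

Step 1 — Resonance: ω₀ = 1/√(LC) = 1/√(0.0291·1.37e-06) = 5008 rad/s.
Step 2 — f₀ = ω₀/(2π) = 797.1 Hz.
Step 3 — Parallel Q: Q = R/(ω₀L) = 3780/(5008·0.0291) = 25.94.
Step 4 — Bandwidth: Δω = ω₀/Q = 193.1 rad/s; BW = Δω/(2π) = 30.73 Hz.

(a) f₀ = 797.1 Hz  (b) Q = 25.94  (c) BW = 30.73 Hz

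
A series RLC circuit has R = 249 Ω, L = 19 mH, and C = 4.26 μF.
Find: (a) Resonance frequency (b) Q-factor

Step 1 — Resonance condition Im(Z)=0 gives ω₀ = 1/√(LC).
Step 2 — ω₀ = 1/√(0.019·4.26e-06) = 3515 rad/s.
Step 3 — f₀ = ω₀/(2π) = 559.4 Hz.
Step 4 — Series Q: Q = ω₀L/R = 3515·0.019/249 = 0.2682.

(a) f₀ = 559.4 Hz  (b) Q = 0.2682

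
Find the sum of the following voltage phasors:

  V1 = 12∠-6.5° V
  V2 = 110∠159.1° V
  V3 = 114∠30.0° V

Step 1 — Convert each phasor to rectangular form:
  V1 = 12·(cos(-6.5°) + j·sin(-6.5°)) = 11.92 - j1.358 V
  V2 = 110·(cos(159.1°) + j·sin(159.1°)) = -102.8 + j39.24 V
  V3 = 114·(cos(30.0°) + j·sin(30.0°)) = 98.73 + j57 V
Step 2 — Sum components: V_total = 7.887 + j94.88 V.
Step 3 — Convert to polar: |V_total| = 95.21 V, ∠V_total = 85.2°.

V_total = 95.21∠85.2° V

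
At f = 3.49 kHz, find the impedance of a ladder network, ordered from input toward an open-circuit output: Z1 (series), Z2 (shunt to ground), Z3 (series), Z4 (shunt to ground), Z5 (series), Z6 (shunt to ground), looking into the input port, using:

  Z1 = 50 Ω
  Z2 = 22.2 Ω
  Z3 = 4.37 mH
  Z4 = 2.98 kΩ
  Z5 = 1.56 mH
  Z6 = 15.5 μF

Step 1 — Angular frequency: ω = 2π·f = 2π·3490 = 2.193e+04 rad/s.
Step 2 — Component impedances:
  Z1: Z = R = 50 Ω
  Z2: Z = R = 22.2 Ω
  Z3: Z = jωL = j·2.193e+04·0.00437 = 0 + j95.83 Ω
  Z4: Z = R = 2980 Ω
  Z5: Z = jωL = j·2.193e+04·0.00156 = 0 + j34.21 Ω
  Z6: Z = 1/(jωC) = -j/(ω·C) = 0 - j2.942 Ω
Step 3 — Ladder network (open output): work backward from the far end, alternating series and parallel combinations. Z_in = 71.53 + j3.76 Ω = 71.63∠3.0° Ω.

Z = 71.53 + j3.76 Ω = 71.63∠3.0° Ω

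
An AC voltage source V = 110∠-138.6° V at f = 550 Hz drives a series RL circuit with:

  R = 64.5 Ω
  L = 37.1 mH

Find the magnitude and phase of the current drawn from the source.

Step 1 — Angular frequency: ω = 2π·f = 2π·550 = 3456 rad/s.
Step 2 — Component impedances:
  R: Z = R = 64.5 Ω
  L: Z = jωL = j·3456·0.0371 = 0 + j128.2 Ω
Step 3 — Series combination: Z_total = R + L = 64.5 + j128.2 Ω = 143.5∠63.3° Ω.
Step 4 — Source phasor: V = 110∠-138.6° V = -82.51 - j72.74 V.
Step 5 — Ohm's law: I = V / Z_total = (-82.51 - j72.74) / (64.5 + j128.2) = -0.7112 + j0.2858 A.
Step 6 — Convert to polar: |I| = 0.7665 A, ∠I = 158.1°.

I = 0.7665∠158.1° A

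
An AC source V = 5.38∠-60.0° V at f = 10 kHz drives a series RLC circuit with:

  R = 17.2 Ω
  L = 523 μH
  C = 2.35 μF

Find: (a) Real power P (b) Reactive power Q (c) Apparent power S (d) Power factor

Step 1 — Angular frequency: ω = 2π·f = 2π·1e+04 = 6.283e+04 rad/s.
Step 2 — Component impedances:
  R: Z = R = 17.2 Ω
  L: Z = jωL = j·6.283e+04·0.000523 = 0 + j32.86 Ω
  C: Z = 1/(jωC) = -j/(ω·C) = 0 - j6.773 Ω
Step 3 — Series combination: Z_total = R + L + C = 17.2 + j26.09 Ω = 31.25∠56.6° Ω.
Step 4 — Source phasor: V = 5.38∠-60.0° V = 2.69 - j4.659 V.
Step 5 — Current: I = V / Z = -0.0771 - j0.1539 A = 0.1722∠-116.6° A.
Step 6 — Complex power: S = V·I* = 0.5099 + j0.7733 VA.
Step 7 — Real power: P = Re(S) = 0.5099 W.
Step 8 — Reactive power: Q = Im(S) = 0.7733 VAR.
Step 9 — Apparent power: |S| = 0.9263 VA.
Step 10 — Power factor: PF = P/|S| = 0.5504 (lagging).

(a) P = 0.5099 W  (b) Q = 0.7733 VAR  (c) S = 0.9263 VA  (d) PF = 0.5504 (lagging)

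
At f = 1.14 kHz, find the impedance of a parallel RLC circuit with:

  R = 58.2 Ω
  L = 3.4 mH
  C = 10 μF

Step 1 — Angular frequency: ω = 2π·f = 2π·1140 = 7163 rad/s.
Step 2 — Component impedances:
  R: Z = R = 58.2 Ω
  L: Z = jωL = j·7163·0.0034 = 0 + j24.35 Ω
  C: Z = 1/(jωC) = -j/(ω·C) = 0 - j13.96 Ω
Step 3 — Parallel combination: 1/Z_total = 1/R + 1/L + 1/C; Z_total = 13.97 - j24.86 Ω = 28.52∠-60.7° Ω.

Z = 13.97 - j24.86 Ω = 28.52∠-60.7° Ω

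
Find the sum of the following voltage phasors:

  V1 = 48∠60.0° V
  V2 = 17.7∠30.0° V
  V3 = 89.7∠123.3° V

Step 1 — Convert each phasor to rectangular form:
  V1 = 48·(cos(60.0°) + j·sin(60.0°)) = 24 + j41.57 V
  V2 = 17.7·(cos(30.0°) + j·sin(30.0°)) = 15.33 + j8.85 V
  V3 = 89.7·(cos(123.3°) + j·sin(123.3°)) = -49.25 + j74.97 V
Step 2 — Sum components: V_total = -9.919 + j125.4 V.
Step 3 — Convert to polar: |V_total| = 125.8 V, ∠V_total = 94.5°.

V_total = 125.8∠94.5° V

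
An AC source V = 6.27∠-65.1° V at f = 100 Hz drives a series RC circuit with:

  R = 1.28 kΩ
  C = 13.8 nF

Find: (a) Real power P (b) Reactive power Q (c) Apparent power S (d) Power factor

Step 1 — Angular frequency: ω = 2π·f = 2π·100 = 628.3 rad/s.
Step 2 — Component impedances:
  R: Z = R = 1280 Ω
  C: Z = 1/(jωC) = -j/(ω·C) = 0 - j1.153e+05 Ω
Step 3 — Series combination: Z_total = R + C = 1280 - j1.153e+05 Ω = 1.153e+05∠-89.4° Ω.
Step 4 — Source phasor: V = 6.27∠-65.1° V = 2.64 - j5.687 V.
Step 5 — Current: I = V / Z = 4.956e-05 + j2.234e-05 A = 5.436e-05∠24.3° A.
Step 6 — Complex power: S = V·I* = 3.783e-06 - j0.0003408 VA.
Step 7 — Real power: P = Re(S) = 3.783e-06 W.
Step 8 — Reactive power: Q = Im(S) = -0.0003408 VAR.
Step 9 — Apparent power: |S| = 0.0003409 VA.
Step 10 — Power factor: PF = P/|S| = 0.0111 (leading).

(a) P = 3.783e-06 W  (b) Q = -0.0003408 VAR  (c) S = 0.0003409 VA  (d) PF = 0.0111 (leading)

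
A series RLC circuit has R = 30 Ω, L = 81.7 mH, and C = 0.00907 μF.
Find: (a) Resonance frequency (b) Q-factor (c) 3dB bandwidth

Step 1 — Resonance condition Im(Z)=0 gives ω₀ = 1/√(LC).
Step 2 — ω₀ = 1/√(0.0817·9.07e-09) = 3.674e+04 rad/s.
Step 3 — f₀ = ω₀/(2π) = 5847 Hz.
Step 4 — Series Q: Q = ω₀L/R = 3.674e+04·0.0817/30 = 100.
Step 5 — 3dB bandwidth: Δω = ω₀/Q = 367.2 rad/s; BW = Δω/(2π) = 58.44 Hz.

(a) f₀ = 5847 Hz  (b) Q = 100  (c) BW = 58.44 Hz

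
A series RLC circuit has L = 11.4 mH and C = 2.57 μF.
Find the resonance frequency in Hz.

Step 1 — Resonance condition Im(Z)=0 gives ω₀ = 1/√(LC).
Step 2 — ω₀ = 1/√(0.0114·2.57e-06) = 5842 rad/s.
Step 3 — f₀ = ω₀/(2π) = 929.8 Hz.

f₀ = 929.8 Hz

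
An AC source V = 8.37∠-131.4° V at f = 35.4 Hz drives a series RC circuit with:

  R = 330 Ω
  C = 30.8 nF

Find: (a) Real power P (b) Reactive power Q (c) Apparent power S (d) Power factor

Step 1 — Angular frequency: ω = 2π·f = 2π·35.4 = 222.4 rad/s.
Step 2 — Component impedances:
  R: Z = R = 330 Ω
  C: Z = 1/(jωC) = -j/(ω·C) = 0 - j1.46e+05 Ω
Step 3 — Series combination: Z_total = R + C = 330 - j1.46e+05 Ω = 1.46e+05∠-89.9° Ω.
Step 4 — Source phasor: V = 8.37∠-131.4° V = -5.535 - j6.278 V.
Step 5 — Current: I = V / Z = 4.293e-05 - j3.802e-05 A = 5.734e-05∠-41.5° A.
Step 6 — Complex power: S = V·I* = 1.085e-06 - j0.0004799 VA.
Step 7 — Real power: P = Re(S) = 1.085e-06 W.
Step 8 — Reactive power: Q = Im(S) = -0.0004799 VAR.
Step 9 — Apparent power: |S| = 0.0004799 VA.
Step 10 — Power factor: PF = P/|S| = 0.002261 (leading).

(a) P = 1.085e-06 W  (b) Q = -0.0004799 VAR  (c) S = 0.0004799 VA  (d) PF = 0.002261 (leading)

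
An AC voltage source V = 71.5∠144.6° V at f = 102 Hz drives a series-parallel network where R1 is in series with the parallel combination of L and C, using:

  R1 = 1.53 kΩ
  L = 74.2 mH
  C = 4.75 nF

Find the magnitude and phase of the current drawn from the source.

Step 1 — Angular frequency: ω = 2π·f = 2π·102 = 640.9 rad/s.
Step 2 — Component impedances:
  R1: Z = R = 1530 Ω
  L: Z = jωL = j·640.9·0.0742 = 0 + j47.55 Ω
  C: Z = 1/(jωC) = -j/(ω·C) = 0 - j3.285e+05 Ω
Step 3 — Parallel branch: L || C = 1/(1/L + 1/C) = 0 + j47.56 Ω.
Step 4 — Series with R1: Z_total = R1 + (L || C) = 1530 + j47.56 Ω = 1531∠1.8° Ω.
Step 5 — Source phasor: V = 71.5∠144.6° V = -58.28 + j41.42 V.
Step 6 — Ohm's law: I = V / Z_total = (-58.28 + j41.42) / (1530 + j47.56) = -0.03722 + j0.02823 A.
Step 7 — Convert to polar: |I| = 0.04671 A, ∠I = 142.8°.

I = 0.04671∠142.8° A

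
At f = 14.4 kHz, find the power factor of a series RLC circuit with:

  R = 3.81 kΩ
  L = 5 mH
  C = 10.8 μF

Step 1 — Angular frequency: ω = 2π·f = 2π·1.44e+04 = 9.048e+04 rad/s.
Step 2 — Component impedances:
  R: Z = R = 3810 Ω
  L: Z = jωL = j·9.048e+04·0.005 = 0 + j452.4 Ω
  C: Z = 1/(jωC) = -j/(ω·C) = 0 - j1.023 Ω
Step 3 — Series combination: Z_total = R + L + C = 3810 + j451.4 Ω = 3837∠6.8° Ω.
Step 4 — Power factor: PF = cos(φ) = Re(Z)/|Z| = 3810/3836.6 = 0.9931.
Step 5 — Type: Im(Z) = 451.4 ⇒ lagging (phase φ = 6.8°).

PF = 0.9931 (lagging, φ = 6.8°)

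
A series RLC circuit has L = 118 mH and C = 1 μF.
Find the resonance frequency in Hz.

Step 1 — Resonance condition Im(Z)=0 gives ω₀ = 1/√(LC).
Step 2 — ω₀ = 1/√(0.118·1e-06) = 2911 rad/s.
Step 3 — f₀ = ω₀/(2π) = 463.3 Hz.

f₀ = 463.3 Hz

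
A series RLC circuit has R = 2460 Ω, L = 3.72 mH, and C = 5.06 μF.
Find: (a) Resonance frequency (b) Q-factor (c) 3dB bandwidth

Step 1 — Resonance: ω₀ = 1/√(LC) = 1/√(0.00372·5.06e-06) = 7289 rad/s.
Step 2 — f₀ = ω₀/(2π) = 1160 Hz.
Step 3 — Series Q: Q = ω₀L/R = 7289·0.00372/2460 = 0.01102.
Step 4 — Bandwidth: Δω = ω₀/Q = 6.613e+05 rad/s; BW = Δω/(2π) = 1.052e+05 Hz.

(a) f₀ = 1160 Hz  (b) Q = 0.01102  (c) BW = 1.052e+05 Hz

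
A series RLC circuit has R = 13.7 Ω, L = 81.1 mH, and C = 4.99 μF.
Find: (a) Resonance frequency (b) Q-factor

Step 1 — Resonance condition Im(Z)=0 gives ω₀ = 1/√(LC).
Step 2 — ω₀ = 1/√(0.0811·4.99e-06) = 1572 rad/s.
Step 3 — f₀ = ω₀/(2π) = 250.2 Hz.
Step 4 — Series Q: Q = ω₀L/R = 1572·0.0811/13.7 = 9.305.

(a) f₀ = 250.2 Hz  (b) Q = 9.305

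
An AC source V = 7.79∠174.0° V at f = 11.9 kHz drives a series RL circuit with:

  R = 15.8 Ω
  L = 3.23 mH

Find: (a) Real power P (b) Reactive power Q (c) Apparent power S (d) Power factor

Step 1 — Angular frequency: ω = 2π·f = 2π·1.19e+04 = 7.477e+04 rad/s.
Step 2 — Component impedances:
  R: Z = R = 15.8 Ω
  L: Z = jωL = j·7.477e+04·0.00323 = 0 + j241.5 Ω
Step 3 — Series combination: Z_total = R + L = 15.8 + j241.5 Ω = 242∠86.3° Ω.
Step 4 — Source phasor: V = 7.79∠174.0° V = -7.747 + j0.8143 V.
Step 5 — Current: I = V / Z = 0.001268 + j0.03216 A = 0.03219∠87.7° A.
Step 6 — Complex power: S = V·I* = 0.01637 + j0.2502 VA.
Step 7 — Real power: P = Re(S) = 0.01637 W.
Step 8 — Reactive power: Q = Im(S) = 0.2502 VAR.
Step 9 — Apparent power: |S| = 0.2507 VA.
Step 10 — Power factor: PF = P/|S| = 0.06528 (lagging).

(a) P = 0.01637 W  (b) Q = 0.2502 VAR  (c) S = 0.2507 VA  (d) PF = 0.06528 (lagging)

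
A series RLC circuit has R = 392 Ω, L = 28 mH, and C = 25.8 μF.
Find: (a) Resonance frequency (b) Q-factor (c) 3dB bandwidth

Step 1 — Resonance: ω₀ = 1/√(LC) = 1/√(0.028·2.58e-05) = 1177 rad/s.
Step 2 — f₀ = ω₀/(2π) = 187.3 Hz.
Step 3 — Series Q: Q = ω₀L/R = 1177·0.028/392 = 0.08404.
Step 4 — Bandwidth: Δω = ω₀/Q = 1.4e+04 rad/s; BW = Δω/(2π) = 2228 Hz.

(a) f₀ = 187.3 Hz  (b) Q = 0.08404  (c) BW = 2228 Hz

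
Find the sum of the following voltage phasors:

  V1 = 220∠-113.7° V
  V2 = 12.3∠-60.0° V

Step 1 — Convert each phasor to rectangular form:
  V1 = 220·(cos(-113.7°) + j·sin(-113.7°)) = -88.43 - j201.4 V
  V2 = 12.3·(cos(-60.0°) + j·sin(-60.0°)) = 6.15 - j10.65 V
Step 2 — Sum components: V_total = -82.28 - j212.1 V.
Step 3 — Convert to polar: |V_total| = 227.5 V, ∠V_total = -111.2°.

V_total = 227.5∠-111.2° V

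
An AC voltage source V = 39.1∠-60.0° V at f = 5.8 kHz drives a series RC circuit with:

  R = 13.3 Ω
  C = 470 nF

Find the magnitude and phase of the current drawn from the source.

Step 1 — Angular frequency: ω = 2π·f = 2π·5800 = 3.644e+04 rad/s.
Step 2 — Component impedances:
  R: Z = R = 13.3 Ω
  C: Z = 1/(jωC) = -j/(ω·C) = 0 - j58.38 Ω
Step 3 — Series combination: Z_total = R + C = 13.3 - j58.38 Ω = 59.88∠-77.2° Ω.
Step 4 — Source phasor: V = 39.1∠-60.0° V = 19.55 - j33.86 V.
Step 5 — Ohm's law: I = V / Z_total = (19.55 - j33.86) / (13.3 - j58.38) = 0.6239 + j0.1927 A.
Step 6 — Convert to polar: |I| = 0.653 A, ∠I = 17.2°.

I = 0.653∠17.2° A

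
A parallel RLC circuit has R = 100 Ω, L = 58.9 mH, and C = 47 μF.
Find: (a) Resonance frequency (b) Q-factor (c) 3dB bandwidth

Step 1 — Resonance: ω₀ = 1/√(LC) = 1/√(0.0589·4.7e-05) = 601 rad/s.
Step 2 — f₀ = ω₀/(2π) = 95.66 Hz.
Step 3 — Parallel Q: Q = R/(ω₀L) = 100/(601·0.0589) = 2.825.
Step 4 — Bandwidth: Δω = ω₀/Q = 212.8 rad/s; BW = Δω/(2π) = 33.86 Hz.

(a) f₀ = 95.66 Hz  (b) Q = 2.825  (c) BW = 33.86 Hz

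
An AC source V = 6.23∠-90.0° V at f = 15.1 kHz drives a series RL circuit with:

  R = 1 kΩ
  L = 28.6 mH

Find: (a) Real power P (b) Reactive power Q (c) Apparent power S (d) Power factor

Step 1 — Angular frequency: ω = 2π·f = 2π·1.51e+04 = 9.488e+04 rad/s.
Step 2 — Component impedances:
  R: Z = R = 1000 Ω
  L: Z = jωL = j·9.488e+04·0.0286 = 0 + j2713 Ω
Step 3 — Series combination: Z_total = R + L = 1000 + j2713 Ω = 2892∠69.8° Ω.
Step 4 — Source phasor: V = 6.23∠-90.0° V = 0 - j6.23 V.
Step 5 — Current: I = V / Z = -0.002021 - j0.000745 A = 0.002154∠-159.8° A.
Step 6 — Complex power: S = V·I* = 0.004641 + j0.01259 VA.
Step 7 — Real power: P = Re(S) = 0.004641 W.
Step 8 — Reactive power: Q = Im(S) = 0.01259 VAR.
Step 9 — Apparent power: |S| = 0.01342 VA.
Step 10 — Power factor: PF = P/|S| = 0.3458 (lagging).

(a) P = 0.004641 W  (b) Q = 0.01259 VAR  (c) S = 0.01342 VA  (d) PF = 0.3458 (lagging)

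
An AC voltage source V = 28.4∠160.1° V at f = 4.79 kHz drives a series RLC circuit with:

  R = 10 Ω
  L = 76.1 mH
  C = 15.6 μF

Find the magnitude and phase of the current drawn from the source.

Step 1 — Angular frequency: ω = 2π·f = 2π·4790 = 3.01e+04 rad/s.
Step 2 — Component impedances:
  R: Z = R = 10 Ω
  L: Z = jωL = j·3.01e+04·0.0761 = 0 + j2290 Ω
  C: Z = 1/(jωC) = -j/(ω·C) = 0 - j2.13 Ω
Step 3 — Series combination: Z_total = R + L + C = 10 + j2288 Ω = 2288∠89.7° Ω.
Step 4 — Source phasor: V = 28.4∠160.1° V = -26.7 + j9.667 V.
Step 5 — Ohm's law: I = V / Z_total = (-26.7 + j9.667) / (10 + j2288) = 0.004174 + j0.01169 A.
Step 6 — Convert to polar: |I| = 0.01241 A, ∠I = 70.4°.

I = 0.01241∠70.4° A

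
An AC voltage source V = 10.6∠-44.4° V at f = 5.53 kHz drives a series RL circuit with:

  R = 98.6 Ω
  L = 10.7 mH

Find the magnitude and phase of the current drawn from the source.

Step 1 — Angular frequency: ω = 2π·f = 2π·5530 = 3.475e+04 rad/s.
Step 2 — Component impedances:
  R: Z = R = 98.6 Ω
  L: Z = jωL = j·3.475e+04·0.0107 = 0 + j371.8 Ω
Step 3 — Series combination: Z_total = R + L = 98.6 + j371.8 Ω = 384.6∠75.1° Ω.
Step 4 — Source phasor: V = 10.6∠-44.4° V = 7.573 - j7.416 V.
Step 5 — Ohm's law: I = V / Z_total = (7.573 - j7.416) / (98.6 + j371.8) = -0.01359 - j0.02397 A.
Step 6 — Convert to polar: |I| = 0.02756 A, ∠I = -119.5°.

I = 0.02756∠-119.5° A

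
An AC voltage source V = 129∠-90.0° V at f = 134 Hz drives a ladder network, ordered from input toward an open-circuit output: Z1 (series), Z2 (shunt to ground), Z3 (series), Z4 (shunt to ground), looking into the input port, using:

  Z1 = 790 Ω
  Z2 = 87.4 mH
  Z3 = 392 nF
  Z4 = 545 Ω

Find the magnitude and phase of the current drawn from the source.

Step 1 — Angular frequency: ω = 2π·f = 2π·134 = 841.9 rad/s.
Step 2 — Component impedances:
  Z1: Z = R = 790 Ω
  Z2: Z = jωL = j·841.9·0.0874 = 0 + j73.59 Ω
  Z3: Z = 1/(jωC) = -j/(ω·C) = 0 - j3030 Ω
  Z4: Z = R = 545 Ω
Step 3 — Ladder network (open output): work backward from the far end, alternating series and parallel combinations. Z_in = 790.3 + j75.36 Ω = 793.9∠5.4° Ω.
Step 4 — Source phasor: V = 129∠-90.0° V = 0 - j129 V.
Step 5 — Ohm's law: I = V / Z_total = (0 - j129) / (790.3 + j75.36) = -0.01542 - j0.1618 A.
Step 6 — Convert to polar: |I| = 0.1625 A, ∠I = -95.4°.

I = 0.1625∠-95.4° A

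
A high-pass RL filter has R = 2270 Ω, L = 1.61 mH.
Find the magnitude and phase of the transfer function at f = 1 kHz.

Step 1 — Angular frequency: ω = 2π·1000 = 6283 rad/s.
Step 2 — Transfer function: H(jω) = jωL/(R + jωL).
Step 3 — Numerator jωL = j·10.12; denominator R + jωL = 2270 + j10.12.
Step 4 — H = 1.986e-05 + j0.004456.
Step 5 — Magnitude: |H| = 0.004456 (-47.0 dB); phase: φ = 89.7°.

|H| = 0.004456 (-47.0 dB), φ = 89.7°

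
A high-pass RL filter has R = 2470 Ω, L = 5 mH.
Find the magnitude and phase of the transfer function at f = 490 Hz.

Step 1 — Angular frequency: ω = 2π·490 = 3079 rad/s.
Step 2 — Transfer function: H(jω) = jωL/(R + jωL).
Step 3 — Numerator jωL = j·15.39; denominator R + jωL = 2470 + j15.39.
Step 4 — H = 3.884e-05 + j0.006232.
Step 5 — Magnitude: |H| = 0.006232 (-44.1 dB); phase: φ = 89.6°.

|H| = 0.006232 (-44.1 dB), φ = 89.6°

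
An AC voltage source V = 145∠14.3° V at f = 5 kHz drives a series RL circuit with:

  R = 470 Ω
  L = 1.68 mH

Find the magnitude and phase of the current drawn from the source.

Step 1 — Angular frequency: ω = 2π·f = 2π·5000 = 3.142e+04 rad/s.
Step 2 — Component impedances:
  R: Z = R = 470 Ω
  L: Z = jωL = j·3.142e+04·0.00168 = 0 + j52.78 Ω
Step 3 — Series combination: Z_total = R + L = 470 + j52.78 Ω = 473∠6.4° Ω.
Step 4 — Source phasor: V = 145∠14.3° V = 140.5 + j35.81 V.
Step 5 — Ohm's law: I = V / Z_total = (140.5 + j35.81) / (470 + j52.78) = 0.3037 + j0.0421 A.
Step 6 — Convert to polar: |I| = 0.3066 A, ∠I = 7.9°.

I = 0.3066∠7.9° A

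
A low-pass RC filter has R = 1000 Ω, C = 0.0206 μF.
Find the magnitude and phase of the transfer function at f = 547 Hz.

Step 1 — Angular frequency: ω = 2π·547 = 3437 rad/s.
Step 2 — Transfer function: H(jω) = 1/(1 + jωRC).
Step 3 — Denominator: 1 + jωRC = 1 + j·3437·1000·2.06e-08 = 1 + j0.0708.
Step 4 — H = 0.995 - j0.07045.
Step 5 — Magnitude: |H| = 0.9975 (-0.0 dB); phase: φ = -4.0°.

|H| = 0.9975 (-0.0 dB), φ = -4.0°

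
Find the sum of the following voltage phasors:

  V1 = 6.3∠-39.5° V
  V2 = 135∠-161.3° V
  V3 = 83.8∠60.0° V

Step 1 — Convert each phasor to rectangular form:
  V1 = 6.3·(cos(-39.5°) + j·sin(-39.5°)) = 4.861 - j4.007 V
  V2 = 135·(cos(-161.3°) + j·sin(-161.3°)) = -127.9 - j43.28 V
  V3 = 83.8·(cos(60.0°) + j·sin(60.0°)) = 41.9 + j72.57 V
Step 2 — Sum components: V_total = -81.11 + j25.28 V.
Step 3 — Convert to polar: |V_total| = 84.96 V, ∠V_total = 162.7°.

V_total = 84.96∠162.7° V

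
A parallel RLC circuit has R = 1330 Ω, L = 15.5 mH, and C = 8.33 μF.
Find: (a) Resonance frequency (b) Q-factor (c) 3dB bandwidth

Step 1 — Resonance: ω₀ = 1/√(LC) = 1/√(0.0155·8.33e-06) = 2783 rad/s.
Step 2 — f₀ = ω₀/(2π) = 442.9 Hz.
Step 3 — Parallel Q: Q = R/(ω₀L) = 1330/(2783·0.0155) = 30.83.
Step 4 — Bandwidth: Δω = ω₀/Q = 90.26 rad/s; BW = Δω/(2π) = 14.37 Hz.

(a) f₀ = 442.9 Hz  (b) Q = 30.83  (c) BW = 14.37 Hz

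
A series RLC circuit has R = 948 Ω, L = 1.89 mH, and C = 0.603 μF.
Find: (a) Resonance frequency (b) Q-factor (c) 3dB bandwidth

Step 1 — Resonance: ω₀ = 1/√(LC) = 1/√(0.00189·6.03e-07) = 2.962e+04 rad/s.
Step 2 — f₀ = ω₀/(2π) = 4714 Hz.
Step 3 — Series Q: Q = ω₀L/R = 2.962e+04·0.00189/948 = 0.05906.
Step 4 — Bandwidth: Δω = ω₀/Q = 5.016e+05 rad/s; BW = Δω/(2π) = 7.983e+04 Hz.

(a) f₀ = 4714 Hz  (b) Q = 0.05906  (c) BW = 7.983e+04 Hz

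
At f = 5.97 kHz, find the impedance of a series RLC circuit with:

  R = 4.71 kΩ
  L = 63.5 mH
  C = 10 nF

Step 1 — Angular frequency: ω = 2π·f = 2π·5970 = 3.751e+04 rad/s.
Step 2 — Component impedances:
  R: Z = R = 4710 Ω
  L: Z = jωL = j·3.751e+04·0.0635 = 0 + j2382 Ω
  C: Z = 1/(jωC) = -j/(ω·C) = 0 - j2666 Ω
Step 3 — Series combination: Z_total = R + L + C = 4710 - j284 Ω = 4719∠-3.5° Ω.

Z = 4710 - j284 Ω = 4719∠-3.5° Ω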